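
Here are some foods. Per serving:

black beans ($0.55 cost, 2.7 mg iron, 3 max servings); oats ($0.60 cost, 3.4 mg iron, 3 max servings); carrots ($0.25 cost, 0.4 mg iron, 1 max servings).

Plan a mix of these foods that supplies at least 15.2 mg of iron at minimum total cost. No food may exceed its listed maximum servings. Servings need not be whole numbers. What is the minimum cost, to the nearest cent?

$2.82

Cost per mg of iron: oats $0.1765, black beans $0.2037, carrots $0.6250.
Take 3 servings of oats: +10.2 mg iron for $1.80 (total $1.80, still need 5.0 mg).
Take 1.852 servings of black beans: +5.0 mg iron for $1.02 (total $2.82, still need 0.0 mg).
Greedy by cheapest-per-mg is optimal for a single linear constraint, so the minimum cost is $2.82.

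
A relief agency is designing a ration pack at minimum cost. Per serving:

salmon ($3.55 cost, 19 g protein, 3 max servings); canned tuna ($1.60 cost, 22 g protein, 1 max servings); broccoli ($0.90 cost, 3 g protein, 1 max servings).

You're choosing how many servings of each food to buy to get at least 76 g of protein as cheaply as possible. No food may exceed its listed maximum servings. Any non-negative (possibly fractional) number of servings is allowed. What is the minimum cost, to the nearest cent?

$11.69

Cost per g of protein: canned tuna $0.0727, salmon $0.1868, broccoli $0.3000.
Take 1 serving of canned tuna: +22.0 g protein for $1.60 (total $1.60, still need 54.0 g).
Take 2.842 servings of salmon: +54.0 g protein for $10.09 (total $11.69, still need 0.0 g).
Greedy by cheapest-per-g is optimal for a single linear constraint, so the minimum cost is $11.69.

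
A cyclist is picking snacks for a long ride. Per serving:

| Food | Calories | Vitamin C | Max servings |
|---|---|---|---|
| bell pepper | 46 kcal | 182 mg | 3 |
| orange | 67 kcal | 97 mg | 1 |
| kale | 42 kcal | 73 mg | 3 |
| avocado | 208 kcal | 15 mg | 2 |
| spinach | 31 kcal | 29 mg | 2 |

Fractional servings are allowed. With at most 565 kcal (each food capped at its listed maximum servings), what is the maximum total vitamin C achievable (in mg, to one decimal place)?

932.4 mg

Vitamin C per kcal: bell pepper 3.957, kale 1.738, orange 1.448, spinach 0.9355, avocado 0.07212.
Take 3 servings of bell pepper: uses 138 kcal, +546.0 mg vitamin C (running total 546.0 mg).
Take 3 servings of kale: uses 126 kcal, +219.0 mg vitamin C (running total 765.0 mg).
Take 1 serving of orange: uses 67 kcal, +97.0 mg vitamin C (running total 862.0 mg).
Take 2 servings of spinach: uses 62 kcal, +58.0 mg vitamin C (running total 920.0 mg).
Take 0.8269 servings of avocado: uses 172 kcal, +12.4 mg vitamin C (running total 932.4 mg).
Filling greedily by vitamin C-per-kcal is optimal for one linear limit, giving 932.4 mg.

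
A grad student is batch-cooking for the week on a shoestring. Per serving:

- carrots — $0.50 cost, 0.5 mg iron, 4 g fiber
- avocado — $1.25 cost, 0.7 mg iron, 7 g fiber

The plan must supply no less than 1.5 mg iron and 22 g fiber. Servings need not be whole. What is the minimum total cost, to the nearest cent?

$2.75

An LP optimum is at a vertex; with two nutrient constraints at most two foods are used. Check each candidate.
carrots only: max(1.5/0.5, 22/4) = 5.5 servings → $2.75.
avocado only: max(1.5/0.7, 22/7) = 3.143 servings → $3.93.
carrots + avocado with both targets exact would need a negative amount; discard.
So the least-cost plan costs $2.75.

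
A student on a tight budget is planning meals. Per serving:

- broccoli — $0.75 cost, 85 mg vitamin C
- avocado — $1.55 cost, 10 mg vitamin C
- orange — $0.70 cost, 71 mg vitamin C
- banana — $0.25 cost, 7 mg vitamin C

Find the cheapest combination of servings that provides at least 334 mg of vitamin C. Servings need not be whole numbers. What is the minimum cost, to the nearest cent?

$2.95

Cost per mg of vitamin C: broccoli $0.0088, orange $0.0099, banana $0.0357, avocado $0.1550.
With no serving limits, use only broccoli: 334 mg / 85 mg = 3.929 servings × $0.75 = $2.95.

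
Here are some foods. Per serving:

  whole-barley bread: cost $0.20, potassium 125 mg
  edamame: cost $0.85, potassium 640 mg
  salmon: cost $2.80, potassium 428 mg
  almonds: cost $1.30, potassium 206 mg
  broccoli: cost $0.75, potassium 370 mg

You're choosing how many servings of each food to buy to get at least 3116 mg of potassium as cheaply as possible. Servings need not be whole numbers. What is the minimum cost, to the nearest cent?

Cost per mg of potassium: edamame $0.0013, whole-barley bread $0.0016, broccoli $0.0020, almonds $0.0063, salmon $0.0065.
With no serving limits, use only edamame: 3116 mg / 640 mg = 4.869 servings × $0.85 = $4.14.

$4.14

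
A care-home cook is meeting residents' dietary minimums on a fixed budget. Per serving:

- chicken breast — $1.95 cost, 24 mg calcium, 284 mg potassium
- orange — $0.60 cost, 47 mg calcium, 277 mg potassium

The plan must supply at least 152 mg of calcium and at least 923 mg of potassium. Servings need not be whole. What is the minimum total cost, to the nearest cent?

chicken breast only: max(152/24, 923/284) = 6.333 servings → $12.35.
orange only: max(152/47, 923/277) = 3.332 servings → $2.00.
chicken breast + orange with both tight: 0.1906 servings and 3.137 servings → $2.25.
The minimum over all feasible corners is $2.00.

$2.00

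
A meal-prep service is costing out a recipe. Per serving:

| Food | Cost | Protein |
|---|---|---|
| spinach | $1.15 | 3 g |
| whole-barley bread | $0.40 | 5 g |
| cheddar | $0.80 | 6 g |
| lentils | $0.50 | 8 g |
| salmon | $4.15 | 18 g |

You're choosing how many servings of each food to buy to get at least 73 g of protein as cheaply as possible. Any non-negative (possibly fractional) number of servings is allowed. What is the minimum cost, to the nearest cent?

Cost per g of protein: lentils $0.0625, whole-barley bread $0.0800, cheddar $0.1333, salmon $0.2306, spinach $0.3833.
With no serving limits, use only lentils: 73 g / 8 g = 9.125 servings × $0.50 = $4.56.

$4.56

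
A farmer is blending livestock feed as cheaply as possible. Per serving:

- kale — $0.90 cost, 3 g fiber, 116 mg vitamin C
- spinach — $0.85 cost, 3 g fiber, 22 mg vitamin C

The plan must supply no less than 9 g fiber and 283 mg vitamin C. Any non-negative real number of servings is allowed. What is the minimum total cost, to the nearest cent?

A basic optimal solution has at most two foods positive. Try each food alone and each pair with both targets met exactly.
kale only: max(9/3, 283/116) = 3 servings → $2.70.
spinach only: max(9/3, 283/22) = 12.86 servings → $10.93.
kale + spinach with both tight: 2.309 servings and 0.6915 servings → $2.67.
Cheapest feasible corner: $2.67.

$2.67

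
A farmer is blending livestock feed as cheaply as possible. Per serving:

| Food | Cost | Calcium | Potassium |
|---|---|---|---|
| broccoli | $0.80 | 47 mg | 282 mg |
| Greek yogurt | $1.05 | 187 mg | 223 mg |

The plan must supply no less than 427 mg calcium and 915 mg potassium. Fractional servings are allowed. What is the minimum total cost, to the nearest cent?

$3.36

Two binding constraints pin down two serving amounts, so the optimal mix uses at most two foods. The candidates are each food alone (scaled to the tighter of calcium/potassium) and each pair with both constraints tight.
broccoli only: max(427/47, 915/282) = 9.085 servings → $7.27.
Greek yogurt only: max(427/187, 915/223) = 4.103 servings → $4.31.
broccoli + Greek yogurt with both tight: 1.796 servings and 1.832 servings → $3.36.
So the least-cost plan costs $3.36.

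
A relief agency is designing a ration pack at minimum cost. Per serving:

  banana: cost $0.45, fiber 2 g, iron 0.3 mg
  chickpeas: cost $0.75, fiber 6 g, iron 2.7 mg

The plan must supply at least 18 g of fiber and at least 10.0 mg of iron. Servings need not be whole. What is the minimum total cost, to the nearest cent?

This is a tiny linear program; its minimum lies at a vertex of the feasible set. List the vertices and price them.
banana only: max(18/2, 10.0/0.3) = 33.33 servings → $15.00.
chickpeas only: max(18/6, 10.0/2.7) = 3.704 servings → $2.78.
banana + chickpeas: intersection lies outside the first quadrant.
So the least-cost plan costs $2.78.

$2.78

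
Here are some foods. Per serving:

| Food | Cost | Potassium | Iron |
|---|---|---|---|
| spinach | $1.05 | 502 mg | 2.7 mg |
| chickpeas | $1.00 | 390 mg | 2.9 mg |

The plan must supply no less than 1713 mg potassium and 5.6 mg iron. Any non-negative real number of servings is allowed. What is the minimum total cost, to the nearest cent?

$3.58

Minimising a linear cost over {potassium ≥ 1713, iron ≥ 5.6, servings ≥ 0} — the optimum is at a vertex, using one or two foods.
spinach only: max(1713/502, 5.6/2.7) = 3.412 servings → $3.58.
chickpeas only: max(1713/390, 5.6/2.9) = 4.392 servings → $4.39.
spinach + chickpeas: the both-tight solution has a negative serving — not a feasible corner.
So the least-cost plan costs $3.58.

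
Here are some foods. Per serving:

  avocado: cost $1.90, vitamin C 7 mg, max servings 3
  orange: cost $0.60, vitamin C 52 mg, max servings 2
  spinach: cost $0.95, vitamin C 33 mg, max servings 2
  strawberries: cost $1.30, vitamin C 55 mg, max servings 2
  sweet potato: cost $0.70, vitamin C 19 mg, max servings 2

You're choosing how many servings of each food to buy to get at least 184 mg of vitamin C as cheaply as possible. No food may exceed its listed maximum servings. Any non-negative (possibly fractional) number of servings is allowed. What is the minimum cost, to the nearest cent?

$3.09

Cost per mg of vitamin C: orange $0.0115, strawberries $0.0236, spinach $0.0288, sweet potato $0.0368, avocado $0.2714.
Take 2 servings of orange: +104.0 mg vitamin C for $1.20 (total $1.20, still need 80.0 mg).
Take 1.455 servings of strawberries: +80.0 mg vitamin C for $1.89 (total $3.09, still need 0.0 mg).
Filling from the cheapest source first is optimal under one linear minimum: $3.09.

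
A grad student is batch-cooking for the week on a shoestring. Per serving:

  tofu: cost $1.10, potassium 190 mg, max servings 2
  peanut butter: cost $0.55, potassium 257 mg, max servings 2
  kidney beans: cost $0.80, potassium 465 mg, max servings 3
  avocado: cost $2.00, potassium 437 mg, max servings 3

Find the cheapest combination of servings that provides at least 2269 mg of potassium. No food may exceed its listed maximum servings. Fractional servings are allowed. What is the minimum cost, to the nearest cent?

$5.15

Cost per mg of potassium: kidney beans $0.0017, peanut butter $0.0021, avocado $0.0046, tofu $0.0058.
Take 3 servings of kidney beans: +1395.0 mg potassium for $2.40 (total $2.40, still need 874.0 mg).
Take 2 servings of peanut butter: +514.0 mg potassium for $1.10 (total $3.50, still need 360.0 mg).
Take 0.8238 servings of avocado: +360.0 mg potassium for $1.65 (total $5.15, still need 0.0 mg).
Filling from the cheapest source first is optimal under one linear minimum: $5.15.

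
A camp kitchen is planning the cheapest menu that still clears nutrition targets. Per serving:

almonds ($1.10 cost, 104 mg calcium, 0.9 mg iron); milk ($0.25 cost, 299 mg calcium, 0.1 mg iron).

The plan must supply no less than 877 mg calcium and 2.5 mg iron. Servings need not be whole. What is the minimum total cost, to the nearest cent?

For a min-cost LP with two ≥-constraints, a basic feasible solution has at most two positive variables.
almonds only: max(877/104, 2.5/0.9) = 8.433 servings → $9.28.
milk only: max(877/299, 2.5/0.1) = 25 servings → $6.25.
almonds + milk with both tight: 2.55 servings and 2.046 servings → $3.32.
The minimum over all feasible corners is $3.32.

$3.32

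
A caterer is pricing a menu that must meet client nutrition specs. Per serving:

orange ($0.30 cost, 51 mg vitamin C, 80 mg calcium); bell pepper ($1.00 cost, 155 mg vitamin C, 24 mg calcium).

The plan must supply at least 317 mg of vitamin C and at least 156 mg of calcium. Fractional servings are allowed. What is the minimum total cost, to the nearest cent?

$1.86

With two linear requirements the optimum uses one or two foods; enumerate the corners.
orange only: max(317/51, 156/80) = 6.216 servings → $1.86.
bell pepper only: max(317/155, 156/24) = 6.5 servings → $6.50.
orange + bell pepper with both tight: 1.483 servings and 1.557 servings → $2.00.
So the least-cost plan costs $1.86.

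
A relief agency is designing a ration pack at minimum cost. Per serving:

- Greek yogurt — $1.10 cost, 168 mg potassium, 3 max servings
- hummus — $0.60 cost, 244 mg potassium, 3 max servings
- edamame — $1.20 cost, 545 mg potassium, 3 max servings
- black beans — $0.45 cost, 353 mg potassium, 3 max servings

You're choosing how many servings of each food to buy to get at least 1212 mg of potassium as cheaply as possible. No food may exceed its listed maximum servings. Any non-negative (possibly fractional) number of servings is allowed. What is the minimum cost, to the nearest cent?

$1.69

Cost per mg of potassium: black beans $0.0013, edamame $0.0022, hummus $0.0025, Greek yogurt $0.0065.
Take 3 servings of black beans: +1059.0 mg potassium for $1.35 (total $1.35, still need 153.0 mg).
Take 0.2807 servings of edamame: +153.0 mg potassium for $0.34 (total $1.69, still need 0.0 mg).
Greedy by cheapest-per-mg is optimal for a single linear constraint, so the minimum cost is $1.69.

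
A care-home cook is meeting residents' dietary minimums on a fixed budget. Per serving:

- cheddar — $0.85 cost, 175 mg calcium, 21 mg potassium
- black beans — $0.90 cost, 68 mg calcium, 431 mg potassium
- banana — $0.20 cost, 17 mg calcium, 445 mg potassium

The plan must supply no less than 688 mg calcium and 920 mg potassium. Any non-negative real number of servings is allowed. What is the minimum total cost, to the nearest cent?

$3.56

Minimising a linear cost over {calcium ≥ 688, potassium ≥ 920, servings ≥ 0} — the optimum is at a vertex, using one or two foods.
cheddar only: max(688/175, 920/21) = 43.81 servings → $37.24.
black beans only: max(688/68, 920/431) = 10.12 servings → $9.11.
banana only: max(688/17, 920/445) = 40.47 servings → $8.09.
cheddar + black beans with both tight: 3.162 servings and 1.981 servings → $4.47.
cheddar + banana with both tight: 3.748 servings and 1.891 servings → $3.56.
black beans + banana with both targets exact would need a negative amount; discard.
Cheapest feasible corner: $3.56.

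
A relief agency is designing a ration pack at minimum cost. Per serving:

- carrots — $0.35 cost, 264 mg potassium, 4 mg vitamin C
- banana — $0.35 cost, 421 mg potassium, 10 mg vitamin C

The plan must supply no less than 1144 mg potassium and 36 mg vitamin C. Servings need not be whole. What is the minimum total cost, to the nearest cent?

carrots only: max(1144/264, 36/4) = 9 servings → $3.15.
banana only: max(1144/421, 36/10) = 3.6 servings → $1.26.
carrots + banana with both targets exact would need a negative amount; discard.
The minimum over all feasible corners is $1.26.

$1.26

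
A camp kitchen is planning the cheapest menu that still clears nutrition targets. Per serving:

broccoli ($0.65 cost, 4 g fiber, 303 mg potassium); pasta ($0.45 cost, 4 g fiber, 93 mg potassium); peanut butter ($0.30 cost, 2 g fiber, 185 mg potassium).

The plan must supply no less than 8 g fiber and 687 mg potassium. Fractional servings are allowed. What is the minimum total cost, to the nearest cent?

$1.17

broccoli only: max(8/4, 687/303) = 2.267 servings → $1.47.
pasta only: max(8/4, 687/93) = 7.387 servings → $3.32.
peanut butter only: max(8/2, 687/185) = 4 servings → $1.20.
broccoli + pasta: the both-tight solution has a negative serving — not a feasible corner.
broccoli + peanut butter with both tight: 0.791 servings and 2.418 servings → $1.24.
pasta + peanut butter with both tight: 0.1913 servings and 3.617 servings → $1.17.
The minimum over all feasible corners is $1.17.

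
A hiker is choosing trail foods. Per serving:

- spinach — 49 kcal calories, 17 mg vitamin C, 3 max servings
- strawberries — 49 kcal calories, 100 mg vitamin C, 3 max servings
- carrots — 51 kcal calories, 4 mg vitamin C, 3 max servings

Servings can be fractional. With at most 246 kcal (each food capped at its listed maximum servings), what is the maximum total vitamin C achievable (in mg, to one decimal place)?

Vitamin C per kcal: strawberries 2.041, spinach 0.3469, carrots 0.07843.
Take 3 servings of strawberries: uses 147 kcal, +300.0 mg vitamin C (running total 300.0 mg).
Take 2.02 servings of spinach: uses 99 kcal, +34.3 mg vitamin C (running total 334.3 mg).
Greedy by best ratio exhausts the calories allowance optimally: 334.3 mg.

334.3 mg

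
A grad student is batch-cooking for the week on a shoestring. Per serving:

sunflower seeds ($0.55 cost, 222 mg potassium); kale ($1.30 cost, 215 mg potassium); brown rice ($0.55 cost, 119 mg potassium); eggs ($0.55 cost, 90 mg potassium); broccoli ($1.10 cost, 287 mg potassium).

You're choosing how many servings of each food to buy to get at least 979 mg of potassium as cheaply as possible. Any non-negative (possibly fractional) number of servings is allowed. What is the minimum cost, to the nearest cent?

$2.43

Cost per mg of potassium: sunflower seeds $0.0025, broccoli $0.0038, brown rice $0.0046, kale $0.0060, eggs $0.0061.
With no serving limits, use only sunflower seeds: 979 mg / 222 mg = 4.41 servings × $0.55 = $2.43.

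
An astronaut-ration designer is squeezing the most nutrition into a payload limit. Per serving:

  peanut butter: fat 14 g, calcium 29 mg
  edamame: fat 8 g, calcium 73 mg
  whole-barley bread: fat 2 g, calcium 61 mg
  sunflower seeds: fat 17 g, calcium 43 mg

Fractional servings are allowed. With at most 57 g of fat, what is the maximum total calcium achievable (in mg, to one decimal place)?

1738.5 mg

Calcium per g fat: whole-barley bread 30.5, edamame 9.125, sunflower seeds 2.529, peanut butter 2.071.
With no serving limits, spend the whole fat allowance on whole-barley bread: 57 g / 2 g × 61 mg = 1738.5 mg.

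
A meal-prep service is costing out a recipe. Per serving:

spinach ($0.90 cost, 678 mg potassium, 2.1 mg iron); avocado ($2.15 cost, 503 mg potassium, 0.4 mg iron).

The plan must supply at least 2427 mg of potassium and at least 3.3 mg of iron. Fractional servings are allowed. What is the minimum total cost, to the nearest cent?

$3.22

Minimising a linear cost over {potassium ≥ 2427, iron ≥ 3.3, servings ≥ 0} — the optimum is at a vertex, using one or two foods.
spinach only: max(2427/678, 3.3/2.1) = 3.58 servings → $3.22.
avocado only: max(2427/503, 3.3/0.4) = 8.25 servings → $17.74.
spinach + avocado with both tight: 0.8777 servings and 3.642 servings → $8.62.
So the least-cost plan costs $3.22.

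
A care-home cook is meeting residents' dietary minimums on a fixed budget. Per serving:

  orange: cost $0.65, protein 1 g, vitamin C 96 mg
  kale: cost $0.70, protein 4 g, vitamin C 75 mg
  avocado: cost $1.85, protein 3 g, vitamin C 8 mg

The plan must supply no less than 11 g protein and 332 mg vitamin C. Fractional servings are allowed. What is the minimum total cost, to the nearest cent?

$2.70

The cheapest plan sits at a corner of the feasible region — with two constraints it uses at most two foods.
orange only: max(11/1, 332/96) = 11 servings → $7.15.
kale only: max(11/4, 332/75) = 4.427 servings → $3.10.
avocado only: max(11/3, 332/8) = 41.5 servings → $76.78.
orange + kale with both tight: 1.628 servings and 2.343 servings → $2.70.
orange + avocado with both tight: 3.243 servings and 2.586 servings → $6.89.
kale + avocado with both targets exact would need a negative amount; discard.
The minimum over all feasible corners is $2.70.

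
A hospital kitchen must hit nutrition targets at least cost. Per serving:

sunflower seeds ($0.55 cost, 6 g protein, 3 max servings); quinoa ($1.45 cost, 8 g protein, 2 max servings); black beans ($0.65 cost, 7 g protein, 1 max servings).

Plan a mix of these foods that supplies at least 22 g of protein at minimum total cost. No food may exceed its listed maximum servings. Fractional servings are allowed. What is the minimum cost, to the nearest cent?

Cost per g of protein: sunflower seeds $0.0917, black beans $0.0929, quinoa $0.1812.
Take 3 servings of sunflower seeds: +18.0 g protein for $1.65 (total $1.65, still need 4.0 g).
Take 0.5714 servings of black beans: +4.0 g protein for $0.37 (total $2.02, still need 0.0 g).
Filling from the cheapest source first is optimal under one linear minimum: $2.02.

$2.02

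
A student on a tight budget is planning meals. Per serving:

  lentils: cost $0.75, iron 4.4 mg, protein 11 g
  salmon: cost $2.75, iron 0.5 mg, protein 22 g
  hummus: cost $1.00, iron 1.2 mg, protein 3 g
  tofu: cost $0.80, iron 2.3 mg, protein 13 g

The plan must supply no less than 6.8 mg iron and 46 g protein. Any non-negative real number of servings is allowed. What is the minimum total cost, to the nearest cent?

With two linear requirements the optimum uses one or two foods; enumerate the corners.
lentils only: max(6.8/4.4, 46/11) = 4.182 servings → $3.14.
salmon only: max(6.8/0.5, 46/22) = 13.6 servings → $37.40.
hummus only: max(6.8/1.2, 46/3) = 15.33 servings → $15.33.
tofu only: max(6.8/2.3, 46/13) = 3.538 servings → $2.83.
lentils + salmon with both tight: 1.387 servings and 1.398 servings → $4.88.
lentils + hummus (both tight): parallel constraints — no distinct corner.
lentils + tofu with both targets exact would need a negative amount; discard.
salmon + hummus with both tight: 1.398 servings and 5.084 servings → $8.93.
salmon + tofu with both tight: 0.3946 servings and 2.871 servings → $3.38.
hummus + tofu with both targets exact would need a negative amount; discard.
So the least-cost plan costs $2.83.

$2.83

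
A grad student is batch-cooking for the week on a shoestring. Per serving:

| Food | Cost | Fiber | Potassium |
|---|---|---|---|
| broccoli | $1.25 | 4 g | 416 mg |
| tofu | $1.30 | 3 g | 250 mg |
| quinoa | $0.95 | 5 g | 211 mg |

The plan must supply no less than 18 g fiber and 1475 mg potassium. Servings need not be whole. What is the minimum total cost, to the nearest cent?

A basic optimal solution has at most two foods positive. Try each food alone and each pair with both targets met exactly.
broccoli only: max(18/4, 1475/416) = 4.5 servings → $5.62.
tofu only: max(18/3, 1475/250) = 6 servings → $7.80.
quinoa only: max(18/5, 1475/211) = 6.991 servings → $6.64.
broccoli + tofu with both targets exact would need a negative amount; discard.
broccoli + quinoa with both tight: 2.894 servings and 1.285 servings → $4.84.
tofu + quinoa with both tight: 5.797 servings and 0.1216 servings → $7.65.
So the least-cost plan costs $4.84.

$4.84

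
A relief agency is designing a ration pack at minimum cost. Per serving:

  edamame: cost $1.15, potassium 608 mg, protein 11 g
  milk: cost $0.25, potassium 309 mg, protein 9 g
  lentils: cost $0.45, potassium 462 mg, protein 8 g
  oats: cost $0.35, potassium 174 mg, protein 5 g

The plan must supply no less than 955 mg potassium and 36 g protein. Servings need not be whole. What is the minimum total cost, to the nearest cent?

edamame only: max(955/608, 36/11) = 3.273 servings → $3.76.
milk only: max(955/309, 36/9) = 4 servings → $1.00.
lentils only: max(955/462, 36/8) = 4.5 servings → $2.02.
oats only: max(955/174, 36/5) = 7.2 servings → $2.52.
edamame + milk: the both-tight solution has a negative serving — not a feasible corner.
edamame + lentils: intersection lies outside the first quadrant.
edamame + oats with both targets exact would need a negative amount; discard.
milk + lentils with both targets exact would need a negative amount; discard.
milk + oats with both targets exact would need a negative amount; discard.
lentils + oats with both targets exact would need a negative amount; discard.
Cheapest feasible corner: $1.00.

$1.00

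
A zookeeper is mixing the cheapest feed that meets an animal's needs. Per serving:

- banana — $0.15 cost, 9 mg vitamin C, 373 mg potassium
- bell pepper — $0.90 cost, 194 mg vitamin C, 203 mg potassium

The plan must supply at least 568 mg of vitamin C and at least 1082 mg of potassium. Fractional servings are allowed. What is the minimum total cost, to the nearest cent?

banana only: max(568/9, 1082/373) = 63.11 servings → $9.47.
bell pepper only: max(568/194, 1082/203) = 5.33 servings → $4.80.
banana + bell pepper with both tight: 1.341 servings and 2.866 servings → $2.78.
So the least-cost plan costs $2.78.

$2.78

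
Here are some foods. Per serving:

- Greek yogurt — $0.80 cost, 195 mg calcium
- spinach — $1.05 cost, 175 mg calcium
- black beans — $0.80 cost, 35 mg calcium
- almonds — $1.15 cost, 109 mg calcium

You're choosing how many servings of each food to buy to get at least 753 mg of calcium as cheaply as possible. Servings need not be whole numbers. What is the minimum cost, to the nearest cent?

Cost per mg of calcium: Greek yogurt $0.0041, spinach $0.0060, almonds $0.0106, black beans $0.0229.
With no serving limits, use only Greek yogurt: 753 mg / 195 mg = 3.862 servings × $0.80 = $3.09.

$3.09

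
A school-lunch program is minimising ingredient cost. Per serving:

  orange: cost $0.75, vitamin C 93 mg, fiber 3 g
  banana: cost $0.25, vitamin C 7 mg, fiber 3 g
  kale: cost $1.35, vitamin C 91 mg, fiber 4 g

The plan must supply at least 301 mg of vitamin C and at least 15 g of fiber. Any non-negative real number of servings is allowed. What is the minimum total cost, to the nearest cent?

$2.80

Minimising a linear cost over {vitamin C ≥ 301, fiber ≥ 15, servings ≥ 0} — the optimum is at a vertex, using one or two foods.
orange only: max(301/93, 15/3) = 5 servings → $3.75.
banana only: max(301/7, 15/3) = 43 servings → $10.75.
kale only: max(301/91, 15/4) = 3.75 servings → $5.06.
orange + banana with both tight: 3.093 servings and 1.907 servings → $2.80.
orange + kale with both targets exact would need a negative amount; discard.
banana + kale with both tight: 0.6571 servings and 3.257 servings → $4.56.
The minimum over all feasible corners is $2.80.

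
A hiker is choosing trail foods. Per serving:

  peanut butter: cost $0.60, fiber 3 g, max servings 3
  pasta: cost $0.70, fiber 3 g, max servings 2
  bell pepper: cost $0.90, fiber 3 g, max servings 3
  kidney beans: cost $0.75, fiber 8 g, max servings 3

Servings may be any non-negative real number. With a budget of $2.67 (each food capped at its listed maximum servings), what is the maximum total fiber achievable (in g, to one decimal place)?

26.1 g

Fiber per dollar: kidney beans 10.67, peanut butter 5, pasta 4.286, bell pepper 3.333.
Take 3 servings of kidney beans: spends $2.25, +24.0 g fiber (running total 24.0 g).
Take 0.7 servings of peanut butter: spends $0.42, +2.1 g fiber (running total 26.1 g).
Greedy by best ratio exhausts the cost allowance optimally: 26.1 g.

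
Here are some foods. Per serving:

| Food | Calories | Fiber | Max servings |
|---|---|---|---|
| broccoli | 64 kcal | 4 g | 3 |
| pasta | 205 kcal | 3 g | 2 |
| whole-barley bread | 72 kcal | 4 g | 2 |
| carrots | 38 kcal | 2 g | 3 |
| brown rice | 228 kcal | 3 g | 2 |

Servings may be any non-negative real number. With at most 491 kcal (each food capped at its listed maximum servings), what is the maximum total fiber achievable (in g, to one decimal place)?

Fiber per kcal: broccoli 0.0625, whole-barley bread 0.05556, carrots 0.05263, pasta 0.01463, brown rice 0.01316.
Take 3 servings of broccoli: uses 192 kcal, +12.0 g fiber (running total 12.0 g).
Take 2 servings of whole-barley bread: uses 144 kcal, +8.0 g fiber (running total 20.0 g).
Take 3 servings of carrots: uses 114 kcal, +6.0 g fiber (running total 26.0 g).
Take 0.2 servings of pasta: uses 41 kcal, +0.6 g fiber (running total 26.6 g).
Filling greedily by fiber-per-kcal is optimal for one linear limit, giving 26.6 g.

26.6 g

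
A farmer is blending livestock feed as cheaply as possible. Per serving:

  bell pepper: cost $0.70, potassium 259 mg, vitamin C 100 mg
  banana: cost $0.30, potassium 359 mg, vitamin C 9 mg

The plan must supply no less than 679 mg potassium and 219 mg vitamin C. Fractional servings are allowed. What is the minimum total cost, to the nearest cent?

A basic optimal solution has at most two foods positive. Try each food alone and each pair with both targets met exactly.
bell pepper only: max(679/259, 219/100) = 2.622 servings → $1.84.
banana only: max(679/359, 219/9) = 24.33 servings → $7.30.
bell pepper + banana with both tight: 2.16 servings and 0.333 servings → $1.61.
The minimum over all feasible corners is $1.61.

$1.61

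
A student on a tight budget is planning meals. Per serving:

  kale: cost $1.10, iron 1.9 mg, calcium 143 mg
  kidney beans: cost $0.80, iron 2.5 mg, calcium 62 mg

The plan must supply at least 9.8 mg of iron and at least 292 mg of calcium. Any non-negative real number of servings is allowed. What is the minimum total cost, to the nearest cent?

$3.39

Check every corner: each single food scaled to meet both minima, and each pair solved so both constraints bind.
kale only: max(9.8/1.9, 292/143) = 5.158 servings → $5.67.
kidney beans only: max(9.8/2.5, 292/62) = 4.71 servings → $3.77.
kale + kidney beans with both tight: 0.5106 servings and 3.532 servings → $3.39.
Cheapest feasible corner: $3.39.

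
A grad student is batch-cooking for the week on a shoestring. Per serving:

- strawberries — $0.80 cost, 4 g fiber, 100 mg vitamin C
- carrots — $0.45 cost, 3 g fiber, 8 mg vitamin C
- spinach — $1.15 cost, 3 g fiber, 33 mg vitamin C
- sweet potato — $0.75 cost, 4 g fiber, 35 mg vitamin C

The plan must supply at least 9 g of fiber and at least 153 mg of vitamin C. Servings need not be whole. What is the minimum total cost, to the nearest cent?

This is a tiny linear program; its minimum lies at a vertex of the feasible set. List the vertices and price them.
strawberries only: max(9/4, 153/100) = 2.25 servings → $1.80.
carrots only: max(9/3, 153/8) = 19.12 servings → $8.61.
spinach only: max(9/3, 153/33) = 4.636 servings → $5.33.
sweet potato only: max(9/4, 153/35) = 4.371 servings → $3.28.
strawberries + carrots with both tight: 1.444 servings and 1.075 servings → $1.64.
strawberries + spinach with both tight: 0.9643 servings and 1.714 servings → $2.74.
strawberries + sweet potato with both tight: 1.142 servings and 1.108 servings → $1.74.
carrots + spinach: the both-tight solution has a negative serving — not a feasible corner.
carrots + sweet potato: the both-tight solution has a negative serving — not a feasible corner.
spinach + sweet potato: the both-tight solution has a negative serving — not a feasible corner.
The minimum over all feasible corners is $1.64.

$1.64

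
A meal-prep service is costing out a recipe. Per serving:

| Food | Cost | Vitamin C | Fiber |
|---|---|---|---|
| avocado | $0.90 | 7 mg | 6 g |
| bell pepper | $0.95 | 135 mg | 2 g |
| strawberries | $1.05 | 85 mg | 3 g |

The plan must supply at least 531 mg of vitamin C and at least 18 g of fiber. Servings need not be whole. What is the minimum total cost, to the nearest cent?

The cheapest plan sits at a corner of the feasible region — with two constraints it uses at most two foods.
avocado only: max(531/7, 18/6) = 75.86 servings → $68.27.
bell pepper only: max(531/135, 18/2) = 9 servings → $8.55.
strawberries only: max(531/85, 18/3) = 6.247 servings → $6.56.
avocado + bell pepper with both tight: 1.719 servings and 3.844 servings → $5.20.
avocado + strawberries with both targets exact would need a negative amount; discard.
bell pepper + strawberries with both tight: 0.2681 servings and 5.821 servings → $6.37.
Cheapest feasible corner: $5.20.

$5.20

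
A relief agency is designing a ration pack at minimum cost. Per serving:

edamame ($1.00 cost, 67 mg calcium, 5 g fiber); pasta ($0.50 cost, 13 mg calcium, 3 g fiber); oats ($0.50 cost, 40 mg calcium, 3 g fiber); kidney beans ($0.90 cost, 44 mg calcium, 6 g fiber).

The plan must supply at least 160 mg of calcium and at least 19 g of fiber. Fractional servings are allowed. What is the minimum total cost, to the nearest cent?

$2.91

This is a tiny linear program; its minimum lies at a vertex of the feasible set. List the vertices and price them.
edamame only: max(160/67, 19/5) = 3.8 servings → $3.80.
pasta only: max(160/13, 19/3) = 12.31 servings → $6.15.
oats only: max(160/40, 19/3) = 6.333 servings → $3.17.
kidney beans only: max(160/44, 19/6) = 3.636 servings → $3.27.
edamame + pasta with both tight: 1.713 servings and 3.478 servings → $3.45.
edamame + oats: the both-tight solution has a negative serving — not a feasible corner.
edamame + kidney beans with both tight: 0.6813 servings and 2.599 servings → $3.02.
pasta + oats with both tight: 3.457 servings and 2.877 servings → $3.17.
pasta + kidney beans with both targets exact would need a negative amount; discard.
oats + kidney beans with both tight: 1.148 servings and 2.593 servings → $2.91.
So the least-cost plan costs $2.91.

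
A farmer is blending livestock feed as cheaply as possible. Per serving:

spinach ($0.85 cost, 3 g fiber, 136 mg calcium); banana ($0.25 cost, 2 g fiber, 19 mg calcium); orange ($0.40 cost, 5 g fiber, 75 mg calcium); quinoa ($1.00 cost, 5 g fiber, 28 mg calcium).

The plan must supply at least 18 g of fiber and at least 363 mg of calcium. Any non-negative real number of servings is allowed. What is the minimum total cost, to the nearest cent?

Minimising a linear cost over {fiber ≥ 18, calcium ≥ 363, servings ≥ 0} — the optimum is at a vertex, using one or two foods.
spinach only: max(18/3, 363/136) = 6 servings → $5.10.
banana only: max(18/2, 363/19) = 19.11 servings → $4.78.
orange only: max(18/5, 363/75) = 4.84 servings → $1.94.
quinoa only: max(18/5, 363/28) = 12.96 servings → $12.96.
spinach + banana with both tight: 1.786 servings and 6.321 servings → $3.10.
spinach + orange with both tight: 1.022 servings and 2.987 servings → $2.06.
spinach + quinoa with both tight: 2.2 servings and 2.28 servings → $4.15.
banana + orange: intersection lies outside the first quadrant.
banana + quinoa: the both-tight solution has a negative serving — not a feasible corner.
orange + quinoa: intersection lies outside the first quadrant.
The minimum over all feasible corners is $1.94.

$1.94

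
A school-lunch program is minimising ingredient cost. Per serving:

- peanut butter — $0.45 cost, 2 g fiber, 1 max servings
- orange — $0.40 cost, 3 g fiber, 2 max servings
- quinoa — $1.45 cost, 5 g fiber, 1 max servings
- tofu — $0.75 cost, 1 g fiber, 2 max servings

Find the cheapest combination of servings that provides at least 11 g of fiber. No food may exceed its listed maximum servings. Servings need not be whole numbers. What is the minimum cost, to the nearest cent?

Cost per g of fiber: orange $0.1333, peanut butter $0.2250, quinoa $0.2900, tofu $0.7500.
Take 2 servings of orange: +6.0 g fiber for $0.80 (total $0.80, still need 5.0 g).
Take 1 serving of peanut butter: +2.0 g fiber for $0.45 (total $1.25, still need 3.0 g).
Take 0.6 servings of quinoa: +3.0 g fiber for $0.87 (total $2.12, still need 0.0 g).
Filling from the cheapest source first is optimal under one linear minimum: $2.12.

$2.12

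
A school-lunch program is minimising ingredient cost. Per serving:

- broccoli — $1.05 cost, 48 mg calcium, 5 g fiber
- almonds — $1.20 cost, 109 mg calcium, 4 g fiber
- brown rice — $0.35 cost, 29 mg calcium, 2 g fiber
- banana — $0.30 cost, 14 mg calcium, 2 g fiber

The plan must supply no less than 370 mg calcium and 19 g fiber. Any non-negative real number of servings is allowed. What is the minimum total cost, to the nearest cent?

A basic optimal solution has at most two foods positive. Try each food alone and each pair with both targets met exactly.
broccoli only: max(370/48, 19/5) = 7.708 servings → $8.09.
almonds only: max(370/109, 19/4) = 4.75 servings → $5.70.
brown rice only: max(370/29, 19/2) = 12.76 servings → $4.47.
banana only: max(370/14, 19/2) = 26.43 servings → $7.93.
broccoli + almonds with both tight: 1.674 servings and 2.657 servings → $4.95.
broccoli + brown rice: intersection lies outside the first quadrant.
broccoli + banana: intersection lies outside the first quadrant.
almonds + brown rice with both tight: 1.853 servings and 5.794 servings → $4.25.
almonds + banana with both tight: 2.926 servings and 3.648 servings → $4.61.
brown rice + banana with both targets exact would need a negative amount; discard.
So the least-cost plan costs $4.25.

$4.25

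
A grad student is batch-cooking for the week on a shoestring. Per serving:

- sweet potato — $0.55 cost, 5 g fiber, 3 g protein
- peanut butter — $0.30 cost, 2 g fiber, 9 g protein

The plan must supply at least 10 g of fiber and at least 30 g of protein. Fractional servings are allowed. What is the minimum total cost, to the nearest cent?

Compare the cost at each extreme point of the feasible region.
sweet potato only: max(10/5, 30/3) = 10 servings → $5.50.
peanut butter only: max(10/2, 30/9) = 5 servings → $1.50.
sweet potato + peanut butter with both tight: 0.7692 servings and 3.077 servings → $1.35.
Cheapest feasible corner: $1.35.

$1.35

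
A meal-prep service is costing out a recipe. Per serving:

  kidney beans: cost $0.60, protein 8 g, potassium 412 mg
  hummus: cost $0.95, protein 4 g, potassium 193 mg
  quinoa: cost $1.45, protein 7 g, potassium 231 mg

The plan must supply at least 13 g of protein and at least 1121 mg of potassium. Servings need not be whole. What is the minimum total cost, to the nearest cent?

kidney beans only: max(13/8, 1121/412) = 2.721 servings → $1.63.
hummus only: max(13/4, 1121/193) = 5.808 servings → $5.52.
quinoa only: max(13/7, 1121/231) = 4.853 servings → $7.04.
kidney beans + hummus: intersection lies outside the first quadrant.
kidney beans + quinoa: the both-tight solution has a negative serving — not a feasible corner.
hummus + quinoa: intersection lies outside the first quadrant.
The minimum over all feasible corners is $1.63.

$1.63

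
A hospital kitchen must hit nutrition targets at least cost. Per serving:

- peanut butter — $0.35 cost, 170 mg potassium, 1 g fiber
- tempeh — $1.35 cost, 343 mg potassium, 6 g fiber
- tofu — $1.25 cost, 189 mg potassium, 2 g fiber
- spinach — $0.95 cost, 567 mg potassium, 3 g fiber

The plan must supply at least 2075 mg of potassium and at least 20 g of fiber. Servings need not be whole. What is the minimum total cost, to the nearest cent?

$5.15

An LP optimum is at a vertex; with two nutrient constraints at most two foods are used. Check each candidate.
peanut butter only: max(2075/170, 20/1) = 20 servings → $7.00.
tempeh only: max(2075/343, 20/6) = 6.05 servings → $8.17.
tofu only: max(2075/189, 20/2) = 10.98 servings → $13.72.
spinach only: max(2075/567, 20/3) = 6.667 servings → $6.33.
peanut butter + tempeh with both tight: 8.257 servings and 1.957 servings → $5.53.
peanut butter + tofu with both tight: 2.45 servings and 8.775 servings → $11.83.
peanut butter + spinach with both targets exact would need a negative amount; discard.
tempeh + tofu: the both-tight solution has a negative serving — not a feasible corner.
tempeh + spinach with both tight: 2.155 servings and 2.356 servings → $5.15.
tofu + spinach with both tight: 9.021 servings and 0.6526 servings → $11.90.
So the least-cost plan costs $5.15.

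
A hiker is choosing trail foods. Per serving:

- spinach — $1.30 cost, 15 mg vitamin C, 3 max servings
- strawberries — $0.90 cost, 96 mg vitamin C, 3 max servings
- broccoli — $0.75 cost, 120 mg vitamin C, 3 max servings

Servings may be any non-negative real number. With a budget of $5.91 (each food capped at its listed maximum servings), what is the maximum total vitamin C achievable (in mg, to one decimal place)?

659.1 mg

Vitamin C per dollar: broccoli 160, strawberries 106.7, spinach 11.54.
Take 3 servings of broccoli: spends $2.25, +360.0 mg vitamin C (running total 360.0 mg).
Take 3 servings of strawberries: spends $2.70, +288.0 mg vitamin C (running total 648.0 mg).
Take 0.7385 servings of spinach: spends $0.96, +11.1 mg vitamin C (running total 659.1 mg).
Filling greedily by vitamin C-per-dollar is optimal for one linear limit, giving 659.1 mg.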